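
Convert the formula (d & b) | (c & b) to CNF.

(d | c) & b

(d & b) | (c & b)
≡ (d | c) & (d | b) & (b | c) & (b | b)   (distribute | over &)
≡ (d | c) & b   (simplify)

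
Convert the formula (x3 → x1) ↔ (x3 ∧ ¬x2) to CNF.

(x3 → x1) ↔ (x3 ∧ ¬x2)
≡ ((x3 → x1) → (x3 ∧ ¬x2)) ∧ ((x3 ∧ ¬x2) → (x3 → x1))   (eliminate ↔)
≡ (¬(x3 → x1) ∨ (x3 ∧ ¬x2)) ∧ ((x3 ∧ ¬x2) → (x3 → x1))   (eliminate →)
≡ (¬(¬x3 ∨ x1) ∨ (x3 ∧ ¬x2)) ∧ ((x3 ∧ ¬x2) → (x3 → x1))   (eliminate →)
≡ (¬(¬x3 ∨ x1) ∨ (x3 ∧ ¬x2)) ∧ (¬(x3 ∧ ¬x2) ∨ (x3 → x1))   (eliminate →)
≡ (¬(¬x3 ∨ x1) ∨ (x3 ∧ ¬x2)) ∧ (¬(x3 ∧ ¬x2) ∨ ¬x3 ∨ x1)   (eliminate →)
≡ ((¬¬x3 ∧ ¬x1) ∨ (x3 ∧ ¬x2)) ∧ (¬(x3 ∧ ¬x2) ∨ ¬x3 ∨ x1)   (De Morgan)
≡ ((x3 ∧ ¬x1) ∨ (x3 ∧ ¬x2)) ∧ (¬(x3 ∧ ¬x2) ∨ ¬x3 ∨ x1)   (double negation)
≡ ((x3 ∧ ¬x1) ∨ (x3 ∧ ¬x2)) ∧ (¬x3 ∨ ¬¬x2 ∨ ¬x3 ∨ x1)   (De Morgan)
≡ ((x3 ∧ ¬x1) ∨ (x3 ∧ ¬x2)) ∧ (¬x3 ∨ x2 ∨ ¬x3 ∨ x1)   (double negation)
≡ (x3 ∨ x3) ∧ (x3 ∨ ¬x2) ∧ (¬x1 ∨ x3) ∧ (¬x1 ∨ ¬x2) ∧ (¬x3 ∨ x2 ∨ ¬x3 ∨ x1)   (distribute ∨ over ∧)
≡ x3 ∧ (¬x1 ∨ ¬x2) ∧ (¬x3 ∨ x2 ∨ x1)   (simplify)

x3 ∧ (¬x1 ∨ ¬x2) ∧ (¬x3 ∨ x2 ∨ x1)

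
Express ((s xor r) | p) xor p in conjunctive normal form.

((s xor r) | p) xor p
≡ ((s xor r) | p | p) & ~(((s xor r) | p) & p)
≡ (((s | r) & ~(s & r)) | p | p) & ~(((s xor r) | p) & p)
≡ (((s | r) & ~(s & r)) | p | p) & ~((((s | r) & ~(s & r)) | p) & p)
≡ (((s | r) & (~s | ~r)) | p | p) & ~((((s | r) & ~(s & r)) | p) & p)
≡ (((s | r) & (~s | ~r)) | p | p) & (~(((s | r) & ~(s & r)) | p) | ~p)
≡ (((s | r) & (~s | ~r)) | p | p) & ((~((s | r) & ~(s & r)) & ~p) | ~p)
≡ (((s | r) & (~s | ~r)) | p | p) & (((~(s | r) | ~~(s & r)) & ~p) | ~p)
≡ (((s | r) & (~s | ~r)) | p | p) & ((((~s & ~r) | ~~(s & r)) & ~p) | ~p)
≡ (((s | r) & (~s | ~r)) | p | p) & ((((~s & ~r) | (s & r)) & ~p) | ~p)
≡ (s | r | p | p) & (~s | ~r | p | p) & (~s | s | ~p) & (~s | r | ~p) & (~r | s | ~p) & (~r | r | ~p) & (~p | ~p)
≡ (s | r | p) & (~s | ~r | p) & ~p

(s | r | p) & (~s | ~r | p) & ~p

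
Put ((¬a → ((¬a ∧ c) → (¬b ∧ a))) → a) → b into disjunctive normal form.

(¬c ∧ ¬a) ∨ b

((¬a → ((¬a ∧ c) → (¬b ∧ a))) → a) → b
≡ ¬((¬a → ((¬a ∧ c) → (¬b ∧ a))) → a) ∨ b   (eliminate →)
≡ ¬(¬(¬a → ((¬a ∧ c) → (¬b ∧ a))) ∨ a) ∨ b   (eliminate →)
≡ ¬(¬(¬¬a ∨ ((¬a ∧ c) → (¬b ∧ a))) ∨ a) ∨ b   (eliminate →)
≡ ¬(¬(¬¬a ∨ ¬(¬a ∧ c) ∨ (¬b ∧ a)) ∨ a) ∨ b   (eliminate →)
≡ (¬¬(¬¬a ∨ ¬(¬a ∧ c) ∨ (¬b ∧ a)) ∧ ¬a) ∨ b   (De Morgan)
≡ ((¬¬a ∨ ¬(¬a ∧ c) ∨ (¬b ∧ a)) ∧ ¬a) ∨ b   (double negation)
≡ ((a ∨ ¬(¬a ∧ c) ∨ (¬b ∧ a)) ∧ ¬a) ∨ b   (double negation)
≡ ((a ∨ ¬¬a ∨ ¬c ∨ (¬b ∧ a)) ∧ ¬a) ∨ b   (De Morgan)
≡ ((a ∨ a ∨ ¬c ∨ (¬b ∧ a)) ∧ ¬a) ∨ b   (double negation)
≡ (a ∧ ¬a) ∨ (a ∧ ¬a) ∨ (¬c ∧ ¬a) ∨ (¬b ∧ a ∧ ¬a) ∨ b   (distribute ∧ over ∨)
≡ (¬c ∧ ¬a) ∨ b   (simplify)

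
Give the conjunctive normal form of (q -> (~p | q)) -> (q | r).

q | r

(q -> (~p | q)) -> (q | r)
≡ ~(q -> (~p | q)) | q | r
≡ ~(~q | ~p | q) | q | r
≡ (~~q & ~~p & ~q) | q | r
≡ (q & ~~p & ~q) | q | r
≡ (q & p & ~q) | q | r
≡ (q | q | r) & (p | q | r) & (~q | q | r)
≡ q | r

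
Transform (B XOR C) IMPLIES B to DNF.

(B XOR C) IMPLIES B
= NOT (B XOR C) OR B
= NOT ((B AND NOT C) OR (NOT B AND C)) OR B
= (NOT (B AND NOT C) AND NOT (NOT B AND C)) OR B
= ((NOT B OR NOT NOT C) AND NOT (NOT B AND C)) OR B
= ((NOT B OR C) AND NOT (NOT B AND C)) OR B
= ((NOT B OR C) AND (NOT NOT B OR NOT C)) OR B
= ((NOT B OR C) AND (B OR NOT C)) OR B
= (NOT B AND B) OR (NOT B AND NOT C) OR (C AND B) OR (C AND NOT C) OR B
= (NOT B AND NOT C) OR B

(NOT B AND NOT C) OR B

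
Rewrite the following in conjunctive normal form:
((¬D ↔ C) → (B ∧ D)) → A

(D ∨ C ∨ A) ∧ (¬C ∨ ¬D ∨ A) ∧ (¬B ∨ ¬D ∨ A)

((¬D ↔ C) → (B ∧ D)) → A
≡ ¬((¬D ↔ C) → (B ∧ D)) ∨ A   — eliminate →
≡ ¬(¬(¬D ↔ C) ∨ (B ∧ D)) ∨ A   — eliminate →
≡ ¬(¬((¬D → C) ∧ (C → ¬D)) ∨ (B ∧ D)) ∨ A   — eliminate ↔
≡ ¬(¬((¬¬D ∨ C) ∧ (C → ¬D)) ∨ (B ∧ D)) ∨ A   — eliminate →
≡ ¬(¬((¬¬D ∨ C) ∧ (¬C ∨ ¬D)) ∨ (B ∧ D)) ∨ A   — eliminate →
≡ (¬¬((¬¬D ∨ C) ∧ (¬C ∨ ¬D)) ∧ ¬(B ∧ D)) ∨ A   — De Morgan
≡ ((¬¬D ∨ C) ∧ (¬C ∨ ¬D) ∧ ¬(B ∧ D)) ∨ A   — double negation
≡ ((D ∨ C) ∧ (¬C ∨ ¬D) ∧ ¬(B ∧ D)) ∨ A   — double negation
≡ ((D ∨ C) ∧ (¬C ∨ ¬D) ∧ (¬B ∨ ¬D)) ∨ A   — De Morgan
≡ (D ∨ C ∨ A) ∧ (¬C ∨ ¬D ∨ A) ∧ (¬B ∨ ¬D ∨ A)   — distribute ∨ over ∧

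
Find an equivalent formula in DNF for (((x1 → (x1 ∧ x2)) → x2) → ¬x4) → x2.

(x1 ∧ ¬x2 ∧ x4) ∨ x2

(((x1 → (x1 ∧ x2)) → x2) → ¬x4) → x2
≡ ¬(((x1 → (x1 ∧ x2)) → x2) → ¬x4) ∨ x2   [eliminate →]
≡ ¬(¬((x1 → (x1 ∧ x2)) → x2) ∨ ¬x4) ∨ x2   [eliminate →]
≡ ¬(¬(¬(x1 → (x1 ∧ x2)) ∨ x2) ∨ ¬x4) ∨ x2   [eliminate →]
≡ ¬(¬(¬(¬x1 ∨ (x1 ∧ x2)) ∨ x2) ∨ ¬x4) ∨ x2   [eliminate →]
≡ (¬¬(¬(¬x1 ∨ (x1 ∧ x2)) ∨ x2) ∧ ¬¬x4) ∨ x2   [De Morgan]
≡ ((¬(¬x1 ∨ (x1 ∧ x2)) ∨ x2) ∧ ¬¬x4) ∨ x2   [double negation]
≡ (((¬¬x1 ∧ ¬(x1 ∧ x2)) ∨ x2) ∧ ¬¬x4) ∨ x2   [De Morgan]
≡ (((x1 ∧ ¬(x1 ∧ x2)) ∨ x2) ∧ ¬¬x4) ∨ x2   [double negation]
≡ (((x1 ∧ (¬x1 ∨ ¬x2)) ∨ x2) ∧ ¬¬x4) ∨ x2   [De Morgan]
≡ (((x1 ∧ (¬x1 ∨ ¬x2)) ∨ x2) ∧ x4) ∨ x2   [double negation]
≡ (x1 ∧ ¬x1 ∧ x4) ∨ (x1 ∧ ¬x2 ∧ x4) ∨ (x2 ∧ x4) ∨ x2   [distribute ∧ over ∨]
≡ (x1 ∧ ¬x2 ∧ x4) ∨ x2   [simplify]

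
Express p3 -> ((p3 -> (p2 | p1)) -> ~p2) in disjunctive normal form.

~p3 | ~p2

p3 -> ((p3 -> (p2 | p1)) -> ~p2)
⇔ ~p3 | ((p3 -> (p2 | p1)) -> ~p2)   [eliminate ->]
⇔ ~p3 | ~(p3 -> (p2 | p1)) | ~p2   [eliminate ->]
⇔ ~p3 | ~(~p3 | p2 | p1) | ~p2   [eliminate ->]
⇔ ~p3 | (~~p3 & ~p2 & ~p1) | ~p2   [De Morgan]
⇔ ~p3 | (p3 & ~p2 & ~p1) | ~p2   [double negation]
⇔ ~p3 | ~p2   [simplify]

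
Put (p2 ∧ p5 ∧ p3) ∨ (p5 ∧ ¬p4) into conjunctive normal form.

(p2 ∨ ¬p4) ∧ p5 ∧ (p3 ∨ ¬p4)

(p2 ∧ p5 ∧ p3) ∨ (p5 ∧ ¬p4)
⇔ (p2 ∨ p5) ∧ (p2 ∨ ¬p4) ∧ (p5 ∨ p5) ∧ (p5 ∨ ¬p4) ∧ (p3 ∨ p5) ∧ (p3 ∨ ¬p4)   [distribute ∨ over ∧]
⇔ (p2 ∨ ¬p4) ∧ p5 ∧ (p3 ∨ ¬p4)   [simplify]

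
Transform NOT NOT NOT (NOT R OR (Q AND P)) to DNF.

NOT NOT NOT (NOT R OR (Q AND P))
≡ NOT (NOT R OR (Q AND P))   [double negation]
≡ NOT NOT R AND NOT (Q AND P)   [De Morgan]
≡ R AND NOT (Q AND P)   [double negation]
≡ R AND (NOT Q OR NOT P)   [De Morgan]
≡ (R AND NOT Q) OR (R AND NOT P)   [distribute AND over OR]

(R AND NOT Q) OR (R AND NOT P)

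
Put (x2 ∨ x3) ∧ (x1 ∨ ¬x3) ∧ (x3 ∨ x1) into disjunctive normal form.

(x2 ∧ x1) ∨ (x3 ∧ x1)

(x2 ∨ x3) ∧ (x1 ∨ ¬x3) ∧ (x3 ∨ x1)
≡ (x2 ∧ x1 ∧ x3) ∨ (x2 ∧ x1 ∧ x1) ∨ (x2 ∧ ¬x3 ∧ x3) ∨ (x2 ∧ ¬x3 ∧ x1) ∨ (x3 ∧ x1 ∧ x3) ∨ (x3 ∧ x1 ∧ x1) ∨ (x3 ∧ ¬x3 ∧ x3) ∨ (x3 ∧ ¬x3 ∧ x1)   [distribute ∧ over ∨]
≡ (x2 ∧ x1) ∨ (x3 ∧ x1)   [simplify]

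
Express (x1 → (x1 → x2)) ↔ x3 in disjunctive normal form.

(x1 ∧ ¬x2 ∧ ¬x3) ∨ (x3 ∧ ¬x1) ∨ (x3 ∧ x2)

(x1 → (x1 → x2)) ↔ x3
≡ ((x1 → (x1 → x2)) → x3) ∧ (x3 → (x1 → (x1 → x2)))   [eliminate ↔]
≡ (¬(x1 → (x1 → x2)) ∨ x3) ∧ (x3 → (x1 → (x1 → x2)))   [eliminate →]
≡ (¬(¬x1 ∨ (x1 → x2)) ∨ x3) ∧ (x3 → (x1 → (x1 → x2)))   [eliminate →]
≡ (¬(¬x1 ∨ ¬x1 ∨ x2) ∨ x3) ∧ (x3 → (x1 → (x1 → x2)))   [eliminate →]
≡ (¬(¬x1 ∨ ¬x1 ∨ x2) ∨ x3) ∧ (¬x3 ∨ (x1 → (x1 → x2)))   [eliminate →]
≡ (¬(¬x1 ∨ ¬x1 ∨ x2) ∨ x3) ∧ (¬x3 ∨ ¬x1 ∨ (x1 → x2))   [eliminate →]
≡ (¬(¬x1 ∨ ¬x1 ∨ x2) ∨ x3) ∧ (¬x3 ∨ ¬x1 ∨ ¬x1 ∨ x2)   [eliminate →]
≡ ((¬¬x1 ∧ ¬¬x1 ∧ ¬x2) ∨ x3) ∧ (¬x3 ∨ ¬x1 ∨ ¬x1 ∨ x2)   [De Morgan]
≡ ((x1 ∧ ¬¬x1 ∧ ¬x2) ∨ x3) ∧ (¬x3 ∨ ¬x1 ∨ ¬x1 ∨ x2)   [double negation]
≡ ((x1 ∧ x1 ∧ ¬x2) ∨ x3) ∧ (¬x3 ∨ ¬x1 ∨ ¬x1 ∨ x2)   [double negation]
≡ (x1 ∧ x1 ∧ ¬x2 ∧ ¬x3) ∨ (x1 ∧ x1 ∧ ¬x2 ∧ ¬x1) ∨ (x1 ∧ x1 ∧ ¬x2 ∧ ¬x1) ∨ (x1 ∧ x1 ∧ ¬x2 ∧ x2) ∨ (x3 ∧ ¬x3) ∨ (x3 ∧ ¬x1) ∨ (x3 ∧ ¬x1) ∨ (x3 ∧ x2)   [distribute ∧ over ∨]
≡ (x1 ∧ ¬x2 ∧ ¬x3) ∨ (x3 ∧ ¬x1) ∨ (x3 ∧ x2)   [simplify]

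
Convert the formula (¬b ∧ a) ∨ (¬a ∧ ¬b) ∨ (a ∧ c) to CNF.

(¬b ∨ a) ∧ (¬b ∨ c)

(¬b ∧ a) ∨ (¬a ∧ ¬b) ∨ (a ∧ c)
≡ (¬b ∨ ¬a ∨ a) ∧ (¬b ∨ ¬a ∨ c) ∧ (¬b ∨ ¬b ∨ a) ∧ (¬b ∨ ¬b ∨ c) ∧ (a ∨ ¬a ∨ a) ∧ (a ∨ ¬a ∨ c) ∧ (a ∨ ¬b ∨ a) ∧ (a ∨ ¬b ∨ c)   [distribute ∨ over ∧]
≡ (¬b ∨ a) ∧ (¬b ∨ c)   [simplify]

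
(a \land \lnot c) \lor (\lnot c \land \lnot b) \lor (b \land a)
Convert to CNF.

(a \lor \lnot c) \land (a \lor \lnot b) \land (\lnot c \lor b)

(a \land \lnot c) \lor (\lnot c \land \lnot b) \lor (b \land a)
⇔ (a \lor \lnot c \lor b) \land (a \lor \lnot c \lor a) \land (a \lor \lnot b \lor b) \land (a \lor \lnot b \lor a) \land (\lnot c \lor \lnot c \lor b) \land (\lnot c \lor \lnot c \lor a) \land (\lnot c \lor \lnot b \lor b) \land (\lnot c \lor \lnot b \lor a)   (distribute \lor over \land)
⇔ (a \lor \lnot c) \land (a \lor \lnot b) \land (\lnot c \lor b)   (simplify)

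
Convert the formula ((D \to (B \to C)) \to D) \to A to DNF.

((D \to (B \to C)) \to D) \to A
= \lnot ((D \to (B \to C)) \to D) \lor A   — eliminate \to
= \lnot (\lnot (D \to (B \to C)) \lor D) \lor A   — eliminate \to
= \lnot (\lnot (\lnot D \lor (B \to C)) \lor D) \lor A   — eliminate \to
= \lnot (\lnot (\lnot D \lor \lnot B \lor C) \lor D) \lor A   — eliminate \to
= (\lnot \lnot (\lnot D \lor \lnot B \lor C) \land \lnot D) \lor A   — De Morgan
= ((\lnot D \lor \lnot B \lor C) \land \lnot D) \lor A   — double negation
= (\lnot D \land \lnot D) \lor (\lnot B \land \lnot D) \lor (C \land \lnot D) \lor A   — distribute \land over \lor
= \lnot D \lor A   — simplify

\lnot D \lor A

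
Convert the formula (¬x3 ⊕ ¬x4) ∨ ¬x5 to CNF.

(¬x3 ∨ ¬x4 ∨ ¬x5) ∧ (x3 ∨ x4 ∨ ¬x5)

(¬x3 ⊕ ¬x4) ∨ ¬x5
= ((¬x3 ∨ ¬x4) ∧ ¬(¬x3 ∧ ¬x4)) ∨ ¬x5   — expand ⊕
= ((¬x3 ∨ ¬x4) ∧ (¬¬x3 ∨ ¬¬x4)) ∨ ¬x5   — De Morgan
= ((¬x3 ∨ ¬x4) ∧ (x3 ∨ ¬¬x4)) ∨ ¬x5   — double negation
= ((¬x3 ∨ ¬x4) ∧ (x3 ∨ x4)) ∨ ¬x5   — double negation
= (¬x3 ∨ ¬x4 ∨ ¬x5) ∧ (x3 ∨ x4 ∨ ¬x5)   — distribute ∨ over ∧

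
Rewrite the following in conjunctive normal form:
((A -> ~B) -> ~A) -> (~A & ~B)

((A -> ~B) -> ~A) -> (~A & ~B)
= ~((A -> ~B) -> ~A) | (~A & ~B)
= ~(~(A -> ~B) | ~A) | (~A & ~B)
= ~(~(~A | ~B) | ~A) | (~A & ~B)
= (~~(~A | ~B) & ~~A) | (~A & ~B)
= ((~A | ~B) & ~~A) | (~A & ~B)
= ((~A | ~B) & A) | (~A & ~B)
= (~A | ~B | ~A) & (~A | ~B | ~B) & (A | ~A) & (A | ~B)
= (~A | ~B) & (A | ~B)

(~A | ~B) & (A | ~B)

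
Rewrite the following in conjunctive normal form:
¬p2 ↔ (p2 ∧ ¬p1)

p2 ∧ (¬p2 ∨ p1)

¬p2 ↔ (p2 ∧ ¬p1)
= (¬p2 → (p2 ∧ ¬p1)) ∧ ((p2 ∧ ¬p1) → ¬p2)
= (¬¬p2 ∨ (p2 ∧ ¬p1)) ∧ ((p2 ∧ ¬p1) → ¬p2)
= (¬¬p2 ∨ (p2 ∧ ¬p1)) ∧ (¬(p2 ∧ ¬p1) ∨ ¬p2)
= (p2 ∨ (p2 ∧ ¬p1)) ∧ (¬(p2 ∧ ¬p1) ∨ ¬p2)
= (p2 ∨ (p2 ∧ ¬p1)) ∧ (¬p2 ∨ ¬¬p1 ∨ ¬p2)
= (p2 ∨ (p2 ∧ ¬p1)) ∧ (¬p2 ∨ p1 ∨ ¬p2)
= (p2 ∨ p2) ∧ (p2 ∨ ¬p1) ∧ (¬p2 ∨ p1 ∨ ¬p2)
= p2 ∧ (¬p2 ∨ p1)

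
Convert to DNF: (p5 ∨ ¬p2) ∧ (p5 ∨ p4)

(p5 ∨ ¬p2) ∧ (p5 ∨ p4)
≡ (p5 ∧ p5) ∨ (p5 ∧ p4) ∨ (¬p2 ∧ p5) ∨ (¬p2 ∧ p4)   — distribute ∧ over ∨
≡ p5 ∨ (¬p2 ∧ p4)   — simplify

p5 ∨ (¬p2 ∧ p4)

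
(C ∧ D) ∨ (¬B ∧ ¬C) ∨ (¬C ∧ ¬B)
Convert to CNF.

(C ∨ ¬B) ∧ (D ∨ ¬B) ∧ (D ∨ ¬C)

(C ∧ D) ∨ (¬B ∧ ¬C) ∨ (¬C ∧ ¬B)
≡ (C ∨ ¬B ∨ ¬C) ∧ (C ∨ ¬B ∨ ¬B) ∧ (C ∨ ¬C ∨ ¬C) ∧ (C ∨ ¬C ∨ ¬B) ∧ (D ∨ ¬B ∨ ¬C) ∧ (D ∨ ¬B ∨ ¬B) ∧ (D ∨ ¬C ∨ ¬C) ∧ (D ∨ ¬C ∨ ¬B)   [distribute ∨ over ∧]
≡ (C ∨ ¬B) ∧ (D ∨ ¬B) ∧ (D ∨ ¬C)   [simplify]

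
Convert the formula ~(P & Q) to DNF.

~(P & Q)
≡ ~P | ~Q   [De Morgan]

~P | ~Q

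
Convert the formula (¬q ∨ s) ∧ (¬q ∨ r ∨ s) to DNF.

¬q ∨ s

(¬q ∨ s) ∧ (¬q ∨ r ∨ s)
⇔ (¬q ∧ ¬q) ∨ (¬q ∧ r) ∨ (¬q ∧ s) ∨ (s ∧ ¬q) ∨ (s ∧ r) ∨ (s ∧ s)   — distribute ∧ over ∨
⇔ ¬q ∨ s   — simplify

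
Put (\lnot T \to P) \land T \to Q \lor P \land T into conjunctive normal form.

(\lnot T \to P) \land T \to Q \lor P \land T
⇔ \lnot ((\lnot T \to P) \land T) \lor Q \lor P \land T   (eliminate \to)
⇔ \lnot ((\lnot \lnot T \lor P) \land T) \lor Q \lor P \land T   (eliminate \to)
⇔ \lnot (\lnot \lnot T \lor P) \lor \lnot T \lor Q \lor P \land T   (De Morgan)
⇔ \lnot \lnot \lnot T \land \lnot P \lor \lnot T \lor Q \lor P \land T   (De Morgan)
⇔ \lnot T \land \lnot P \lor \lnot T \lor Q \lor P \land T   (double negation)
⇔ (\lnot T \lor \lnot T \lor Q \lor P) \land (\lnot T \lor \lnot T \lor Q \lor T) \land (\lnot P \lor \lnot T \lor Q \lor P) \land (\lnot P \lor \lnot T \lor Q \lor T)   (distribute \lor over \land)
⇔ \lnot T \lor Q \lor P   (simplify)

\lnot T \lor Q \lor P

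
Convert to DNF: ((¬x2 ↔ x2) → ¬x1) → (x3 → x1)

((¬x2 ↔ x2) → ¬x1) → (x3 → x1)
≡ ¬((¬x2 ↔ x2) → ¬x1) ∨ (x3 → x1)   [eliminate →]
≡ ¬(¬(¬x2 ↔ x2) ∨ ¬x1) ∨ (x3 → x1)   [eliminate →]
≡ ¬(¬((¬x2 → x2) ∧ (x2 → ¬x2)) ∨ ¬x1) ∨ (x3 → x1)   [eliminate ↔]
≡ ¬(¬((¬¬x2 ∨ x2) ∧ (x2 → ¬x2)) ∨ ¬x1) ∨ (x3 → x1)   [eliminate →]
≡ ¬(¬((¬¬x2 ∨ x2) ∧ (¬x2 ∨ ¬x2)) ∨ ¬x1) ∨ (x3 → x1)   [eliminate →]
≡ ¬(¬((¬¬x2 ∨ x2) ∧ (¬x2 ∨ ¬x2)) ∨ ¬x1) ∨ ¬x3 ∨ x1   [eliminate →]
≡ (¬¬((¬¬x2 ∨ x2) ∧ (¬x2 ∨ ¬x2)) ∧ ¬¬x1) ∨ ¬x3 ∨ x1   [De Morgan]
≡ ((¬¬x2 ∨ x2) ∧ (¬x2 ∨ ¬x2) ∧ ¬¬x1) ∨ ¬x3 ∨ x1   [double negation]
≡ ((x2 ∨ x2) ∧ (¬x2 ∨ ¬x2) ∧ ¬¬x1) ∨ ¬x3 ∨ x1   [double negation]
≡ ((x2 ∨ x2) ∧ (¬x2 ∨ ¬x2) ∧ x1) ∨ ¬x3 ∨ x1   [double negation]
≡ (x2 ∧ ¬x2 ∧ x1) ∨ (x2 ∧ ¬x2 ∧ x1) ∨ (x2 ∧ ¬x2 ∧ x1) ∨ (x2 ∧ ¬x2 ∧ x1) ∨ ¬x3 ∨ x1   [distribute ∧ over ∨]
≡ ¬x3 ∨ x1   [simplify]

¬x3 ∨ x1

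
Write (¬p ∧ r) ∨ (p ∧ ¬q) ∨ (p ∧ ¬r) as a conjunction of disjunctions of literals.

(¬p ∨ ¬q ∨ ¬r) ∧ (r ∨ p)

(¬p ∧ r) ∨ (p ∧ ¬q) ∨ (p ∧ ¬r)
= (¬p ∨ p ∨ p) ∧ (¬p ∨ p ∨ ¬r) ∧ (¬p ∨ ¬q ∨ p) ∧ (¬p ∨ ¬q ∨ ¬r) ∧ (r ∨ p ∨ p) ∧ (r ∨ p ∨ ¬r) ∧ (r ∨ ¬q ∨ p) ∧ (r ∨ ¬q ∨ ¬r)   [distribute ∨ over ∧]
= (¬p ∨ ¬q ∨ ¬r) ∧ (r ∨ p)   [simplify]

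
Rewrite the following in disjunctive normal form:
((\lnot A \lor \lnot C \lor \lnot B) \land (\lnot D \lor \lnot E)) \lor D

((\lnot A \lor \lnot C \lor \lnot B) \land (\lnot D \lor \lnot E)) \lor D
= (\lnot A \land \lnot D) \lor (\lnot A \land \lnot E) \lor (\lnot C \land \lnot D) \lor (\lnot C \land \lnot E) \lor (\lnot B \land \lnot D) \lor (\lnot B \land \lnot E) \lor D   [distribute \land over \lor]

(\lnot A \land \lnot D) \lor (\lnot A \land \lnot E) \lor (\lnot C \land \lnot D) \lor (\lnot C \land \lnot E) \lor (\lnot B \land \lnot D) \lor (\lnot B \land \lnot E) \lor D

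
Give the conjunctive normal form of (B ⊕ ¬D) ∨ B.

B ∨ ¬D

(B ⊕ ¬D) ∨ B
≡ ((B ∨ ¬D) ∧ ¬(B ∧ ¬D)) ∨ B   [expand ⊕]
≡ ((B ∨ ¬D) ∧ (¬B ∨ ¬¬D)) ∨ B   [De Morgan]
≡ ((B ∨ ¬D) ∧ (¬B ∨ D)) ∨ B   [double negation]
≡ (B ∨ ¬D ∨ B) ∧ (¬B ∨ D ∨ B)   [distribute ∨ over ∧]
≡ B ∨ ¬D   [simplify]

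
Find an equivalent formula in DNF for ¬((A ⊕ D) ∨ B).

¬((A ⊕ D) ∨ B)
= ¬((A ∧ ¬D) ∨ (¬A ∧ D) ∨ B)   [expand ⊕]
= ¬(A ∧ ¬D) ∧ ¬(¬A ∧ D) ∧ ¬B   [De Morgan]
= (¬A ∨ ¬¬D) ∧ ¬(¬A ∧ D) ∧ ¬B   [De Morgan]
= (¬A ∨ D) ∧ ¬(¬A ∧ D) ∧ ¬B   [double negation]
= (¬A ∨ D) ∧ (¬¬A ∨ ¬D) ∧ ¬B   [De Morgan]
= (¬A ∨ D) ∧ (A ∨ ¬D) ∧ ¬B   [double negation]
= (¬A ∧ A ∧ ¬B) ∨ (¬A ∧ ¬D ∧ ¬B) ∨ (D ∧ A ∧ ¬B) ∨ (D ∧ ¬D ∧ ¬B)   [distribute ∧ over ∨]
= (¬A ∧ ¬D ∧ ¬B) ∨ (D ∧ A ∧ ¬B)   [simplify]

(¬A ∧ ¬D ∧ ¬B) ∨ (D ∧ A ∧ ¬B)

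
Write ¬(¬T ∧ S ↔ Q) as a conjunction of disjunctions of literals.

(¬T ∨ Q) ∧ (S ∨ Q) ∧ (¬Q ∨ T ∨ ¬S)

¬(¬T ∧ S ↔ Q)
≡ ¬((¬T ∧ S → Q) ∧ (Q → ¬T ∧ S))   — eliminate ↔
≡ ¬((¬(¬T ∧ S) ∨ Q) ∧ (Q → ¬T ∧ S))   — eliminate →
≡ ¬((¬(¬T ∧ S) ∨ Q) ∧ (¬Q ∨ ¬T ∧ S))   — eliminate →
≡ ¬(¬(¬T ∧ S) ∨ Q) ∨ ¬(¬Q ∨ ¬T ∧ S)   — De Morgan
≡ ¬¬(¬T ∧ S) ∧ ¬Q ∨ ¬(¬Q ∨ ¬T ∧ S)   — De Morgan
≡ ¬T ∧ S ∧ ¬Q ∨ ¬(¬Q ∨ ¬T ∧ S)   — double negation
≡ ¬T ∧ S ∧ ¬Q ∨ ¬¬Q ∧ ¬(¬T ∧ S)   — De Morgan
≡ ¬T ∧ S ∧ ¬Q ∨ Q ∧ ¬(¬T ∧ S)   — double negation
≡ ¬T ∧ S ∧ ¬Q ∨ Q ∧ (¬¬T ∨ ¬S)   — De Morgan
≡ ¬T ∧ S ∧ ¬Q ∨ Q ∧ (T ∨ ¬S)   — double negation
≡ (¬T ∨ Q) ∧ (¬T ∨ T ∨ ¬S) ∧ (S ∨ Q) ∧ (S ∨ T ∨ ¬S) ∧ (¬Q ∨ Q) ∧ (¬Q ∨ T ∨ ¬S)   — distribute ∨ over ∧
≡ (¬T ∨ Q) ∧ (S ∨ Q) ∧ (¬Q ∨ T ∨ ¬S)   — simplify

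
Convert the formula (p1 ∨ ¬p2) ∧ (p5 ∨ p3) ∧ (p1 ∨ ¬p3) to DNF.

(p1 ∧ p5) ∨ (p1 ∧ p3) ∨ (¬p2 ∧ p5 ∧ ¬p3)

(p1 ∨ ¬p2) ∧ (p5 ∨ p3) ∧ (p1 ∨ ¬p3)
= (p1 ∧ p5 ∧ p1) ∨ (p1 ∧ p5 ∧ ¬p3) ∨ (p1 ∧ p3 ∧ p1) ∨ (p1 ∧ p3 ∧ ¬p3) ∨ (¬p2 ∧ p5 ∧ p1) ∨ (¬p2 ∧ p5 ∧ ¬p3) ∨ (¬p2 ∧ p3 ∧ p1) ∨ (¬p2 ∧ p3 ∧ ¬p3)
= (p1 ∧ p5) ∨ (p1 ∧ p3) ∨ (¬p2 ∧ p5 ∧ ¬p3)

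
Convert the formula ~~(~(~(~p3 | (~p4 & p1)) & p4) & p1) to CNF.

~~(~(~(~p3 | (~p4 & p1)) & p4) & p1)
≡ ~(~(~p3 | (~p4 & p1)) & p4) & p1   [double negation]
≡ (~~(~p3 | (~p4 & p1)) | ~p4) & p1   [De Morgan]
≡ (~p3 | (~p4 & p1) | ~p4) & p1   [double negation]
≡ (~p3 | ~p4 | ~p4) & (~p3 | p1 | ~p4) & p1   [distribute | over &]
≡ (~p3 | ~p4) & p1   [simplify]

(~p3 | ~p4) & p1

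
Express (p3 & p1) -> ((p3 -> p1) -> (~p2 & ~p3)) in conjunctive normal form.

(p3 & p1) -> ((p3 -> p1) -> (~p2 & ~p3))
≡ ~(p3 & p1) | ((p3 -> p1) -> (~p2 & ~p3))   — eliminate ->
≡ ~(p3 & p1) | ~(p3 -> p1) | (~p2 & ~p3)   — eliminate ->
≡ ~(p3 & p1) | ~(~p3 | p1) | (~p2 & ~p3)   — eliminate ->
≡ ~p3 | ~p1 | ~(~p3 | p1) | (~p2 & ~p3)   — De Morgan
≡ ~p3 | ~p1 | (~~p3 & ~p1) | (~p2 & ~p3)   — De Morgan
≡ ~p3 | ~p1 | (p3 & ~p1) | (~p2 & ~p3)   — double negation
≡ (~p3 | ~p1 | p3 | ~p2) & (~p3 | ~p1 | p3 | ~p3) & (~p3 | ~p1 | ~p1 | ~p2) & (~p3 | ~p1 | ~p1 | ~p3)   — distribute | over &
≡ ~p3 | ~p1   — simplify

~p3 | ~p1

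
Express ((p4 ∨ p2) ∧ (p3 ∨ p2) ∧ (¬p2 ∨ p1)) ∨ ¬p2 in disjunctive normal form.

(p4 ∧ p3 ∧ p1) ∨ (p2 ∧ p1) ∨ ¬p2

((p4 ∨ p2) ∧ (p3 ∨ p2) ∧ (¬p2 ∨ p1)) ∨ ¬p2
⇔ (p4 ∧ p3 ∧ ¬p2) ∨ (p4 ∧ p3 ∧ p1) ∨ (p4 ∧ p2 ∧ ¬p2) ∨ (p4 ∧ p2 ∧ p1) ∨ (p2 ∧ p3 ∧ ¬p2) ∨ (p2 ∧ p3 ∧ p1) ∨ (p2 ∧ p2 ∧ ¬p2) ∨ (p2 ∧ p2 ∧ p1) ∨ ¬p2   [distribute ∧ over ∨]
⇔ (p4 ∧ p3 ∧ p1) ∨ (p2 ∧ p1) ∨ ¬p2   [simplify]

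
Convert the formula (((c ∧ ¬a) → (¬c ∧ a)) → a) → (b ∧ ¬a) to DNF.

(((c ∧ ¬a) → (¬c ∧ a)) → a) → (b ∧ ¬a)
≡ ¬(((c ∧ ¬a) → (¬c ∧ a)) → a) ∨ (b ∧ ¬a)   [eliminate →]
≡ ¬(¬((c ∧ ¬a) → (¬c ∧ a)) ∨ a) ∨ (b ∧ ¬a)   [eliminate →]
≡ ¬(¬(¬(c ∧ ¬a) ∨ (¬c ∧ a)) ∨ a) ∨ (b ∧ ¬a)   [eliminate →]
≡ (¬¬(¬(c ∧ ¬a) ∨ (¬c ∧ a)) ∧ ¬a) ∨ (b ∧ ¬a)   [De Morgan]
≡ ((¬(c ∧ ¬a) ∨ (¬c ∧ a)) ∧ ¬a) ∨ (b ∧ ¬a)   [double negation]
≡ ((¬c ∨ ¬¬a ∨ (¬c ∧ a)) ∧ ¬a) ∨ (b ∧ ¬a)   [De Morgan]
≡ ((¬c ∨ a ∨ (¬c ∧ a)) ∧ ¬a) ∨ (b ∧ ¬a)   [double negation]
≡ (¬c ∧ ¬a) ∨ (a ∧ ¬a) ∨ (¬c ∧ a ∧ ¬a) ∨ (b ∧ ¬a)   [distribute ∧ over ∨]
≡ (¬c ∧ ¬a) ∨ (b ∧ ¬a)   [simplify]

(¬c ∧ ¬a) ∨ (b ∧ ¬a)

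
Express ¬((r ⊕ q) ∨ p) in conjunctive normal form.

(¬r ∨ q) ∧ (¬q ∨ r) ∧ ¬p

¬((r ⊕ q) ∨ p)
≡ ¬(((r ∨ q) ∧ ¬(r ∧ q)) ∨ p)   — expand ⊕
≡ ¬((r ∨ q) ∧ ¬(r ∧ q)) ∧ ¬p   — De Morgan
≡ (¬(r ∨ q) ∨ ¬¬(r ∧ q)) ∧ ¬p   — De Morgan
≡ ((¬r ∧ ¬q) ∨ ¬¬(r ∧ q)) ∧ ¬p   — De Morgan
≡ ((¬r ∧ ¬q) ∨ (r ∧ q)) ∧ ¬p   — double negation
≡ (¬r ∨ r) ∧ (¬r ∨ q) ∧ (¬q ∨ r) ∧ (¬q ∨ q) ∧ ¬p   — distribute ∨ over ∧
≡ (¬r ∨ q) ∧ (¬q ∨ r) ∧ ¬p   — simplify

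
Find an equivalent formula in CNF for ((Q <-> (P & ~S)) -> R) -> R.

((Q <-> (P & ~S)) -> R) -> R
≡ ~((Q <-> (P & ~S)) -> R) | R   [eliminate ->]
≡ ~(~(Q <-> (P & ~S)) | R) | R   [eliminate ->]
≡ ~(~((Q -> (P & ~S)) & ((P & ~S) -> Q)) | R) | R   [eliminate <->]
≡ ~(~((~Q | (P & ~S)) & ((P & ~S) -> Q)) | R) | R   [eliminate ->]
≡ ~(~((~Q | (P & ~S)) & (~(P & ~S) | Q)) | R) | R   [eliminate ->]
≡ (~~((~Q | (P & ~S)) & (~(P & ~S) | Q)) & ~R) | R   [De Morgan]
≡ ((~Q | (P & ~S)) & (~(P & ~S) | Q) & ~R) | R   [double negation]
≡ ((~Q | (P & ~S)) & (~P | ~~S | Q) & ~R) | R   [De Morgan]
≡ ((~Q | (P & ~S)) & (~P | S | Q) & ~R) | R   [double negation]
≡ (~Q | P | R) & (~Q | ~S | R) & (~P | S | Q | R) & (~R | R)   [distribute | over &]
≡ (~Q | P | R) & (~Q | ~S | R) & (~P | S | Q | R)   [simplify]

(~Q | P | R) & (~Q | ~S | R) & (~P | S | Q | R)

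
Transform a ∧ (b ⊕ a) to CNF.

a ∧ (¬b ∨ ¬a)

a ∧ (b ⊕ a)
≡ a ∧ (b ∨ a) ∧ ¬(b ∧ a)   [expand ⊕]
≡ a ∧ (b ∨ a) ∧ (¬b ∨ ¬a)   [De Morgan]
≡ a ∧ (¬b ∨ ¬a)   [simplify]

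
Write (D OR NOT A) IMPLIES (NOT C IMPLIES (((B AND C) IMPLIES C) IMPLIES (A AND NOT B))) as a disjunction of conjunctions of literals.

(D OR NOT A) IMPLIES (NOT C IMPLIES (((B AND C) IMPLIES C) IMPLIES (A AND NOT B)))
≡ NOT (D OR NOT A) OR (NOT C IMPLIES (((B AND C) IMPLIES C) IMPLIES (A AND NOT B)))   [eliminate IMPLIES]
≡ NOT (D OR NOT A) OR NOT NOT C OR (((B AND C) IMPLIES C) IMPLIES (A AND NOT B))   [eliminate IMPLIES]
≡ NOT (D OR NOT A) OR NOT NOT C OR NOT ((B AND C) IMPLIES C) OR (A AND NOT B)   [eliminate IMPLIES]
≡ NOT (D OR NOT A) OR NOT NOT C OR NOT (NOT (B AND C) OR C) OR (A AND NOT B)   [eliminate IMPLIES]
≡ (NOT D AND NOT NOT A) OR NOT NOT C OR NOT (NOT (B AND C) OR C) OR (A AND NOT B)   [De Morgan]
≡ (NOT D AND A) OR NOT NOT C OR NOT (NOT (B AND C) OR C) OR (A AND NOT B)   [double negation]
≡ (NOT D AND A) OR C OR NOT (NOT (B AND C) OR C) OR (A AND NOT B)   [double negation]
≡ (NOT D AND A) OR C OR (NOT NOT (B AND C) AND NOT C) OR (A AND NOT B)   [De Morgan]
≡ (NOT D AND A) OR C OR (B AND C AND NOT C) OR (A AND NOT B)   [double negation]
≡ (NOT D AND A) OR C OR (A AND NOT B)   [simplify]

(NOT D AND A) OR C OR (A AND NOT B)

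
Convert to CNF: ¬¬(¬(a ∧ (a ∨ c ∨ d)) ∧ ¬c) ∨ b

(¬a ∨ b) ∧ (¬c ∨ b)

¬¬(¬(a ∧ (a ∨ c ∨ d)) ∧ ¬c) ∨ b
≡ (¬(a ∧ (a ∨ c ∨ d)) ∧ ¬c) ∨ b   [double negation]
≡ ((¬a ∨ ¬(a ∨ c ∨ d)) ∧ ¬c) ∨ b   [De Morgan]
≡ ((¬a ∨ (¬a ∧ ¬c ∧ ¬d)) ∧ ¬c) ∨ b   [De Morgan]
≡ (¬a ∨ ¬a ∨ b) ∧ (¬a ∨ ¬c ∨ b) ∧ (¬a ∨ ¬d ∨ b) ∧ (¬c ∨ b)   [distribute ∨ over ∧]
≡ (¬a ∨ b) ∧ (¬c ∨ b)   [simplify]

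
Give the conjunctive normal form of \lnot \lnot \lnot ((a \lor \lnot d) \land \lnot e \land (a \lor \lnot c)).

(\lnot a \lor e) \land (d \lor e \lor c)

\lnot \lnot \lnot ((a \lor \lnot d) \land \lnot e \land (a \lor \lnot c))
≡ \lnot ((a \lor \lnot d) \land \lnot e \land (a \lor \lnot c))   [double negation]
≡ \lnot (a \lor \lnot d) \lor \lnot \lnot e \lor \lnot (a \lor \lnot c)   [De Morgan]
≡ (\lnot a \land \lnot \lnot d) \lor \lnot \lnot e \lor \lnot (a \lor \lnot c)   [De Morgan]
≡ (\lnot a \land d) \lor \lnot \lnot e \lor \lnot (a \lor \lnot c)   [double negation]
≡ (\lnot a \land d) \lor e \lor \lnot (a \lor \lnot c)   [double negation]
≡ (\lnot a \land d) \lor e \lor (\lnot a \land \lnot \lnot c)   [De Morgan]
≡ (\lnot a \land d) \lor e \lor (\lnot a \land c)   [double negation]
≡ (\lnot a \lor e \lor \lnot a) \land (\lnot a \lor e \lor c) \land (d \lor e \lor \lnot a) \land (d \lor e \lor c)   [distribute \lor over \land]
≡ (\lnot a \lor e) \land (d \lor e \lor c)   [simplify]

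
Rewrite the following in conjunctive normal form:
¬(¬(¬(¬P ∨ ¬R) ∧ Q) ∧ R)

¬(¬(¬(¬P ∨ ¬R) ∧ Q) ∧ R)
= ¬¬(¬(¬P ∨ ¬R) ∧ Q) ∨ ¬R   [De Morgan]
= (¬(¬P ∨ ¬R) ∧ Q) ∨ ¬R   [double negation]
= (¬¬P ∧ ¬¬R ∧ Q) ∨ ¬R   [De Morgan]
= (P ∧ ¬¬R ∧ Q) ∨ ¬R   [double negation]
= (P ∧ R ∧ Q) ∨ ¬R   [double negation]
= (P ∨ ¬R) ∧ (R ∨ ¬R) ∧ (Q ∨ ¬R)   [distribute ∨ over ∧]
= (P ∨ ¬R) ∧ (Q ∨ ¬R)   [simplify]

(P ∨ ¬R) ∧ (Q ∨ ¬R)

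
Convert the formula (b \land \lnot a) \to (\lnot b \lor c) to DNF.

\lnot b \lor a \lor c

(b \land \lnot a) \to (\lnot b \lor c)
≡ \lnot (b \land \lnot a) \lor \lnot b \lor c   (eliminate \to)
≡ \lnot b \lor \lnot \lnot a \lor \lnot b \lor c   (De Morgan)
≡ \lnot b \lor a \lor \lnot b \lor c   (double negation)
≡ \lnot b \lor a \lor c   (simplify)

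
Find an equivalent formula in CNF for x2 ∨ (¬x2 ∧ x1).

x2 ∨ (¬x2 ∧ x1)
⇔ (x2 ∨ ¬x2) ∧ (x2 ∨ x1)
⇔ x2 ∨ x1

x2 ∨ x1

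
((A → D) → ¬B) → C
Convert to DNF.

((A → D) → ¬B) → C
≡ ¬((A → D) → ¬B) ∨ C   — eliminate →
≡ ¬(¬(A → D) ∨ ¬B) ∨ C   — eliminate →
≡ ¬(¬(¬A ∨ D) ∨ ¬B) ∨ C   — eliminate →
≡ ¬¬(¬A ∨ D) ∧ ¬¬B ∨ C   — De Morgan
≡ (¬A ∨ D) ∧ ¬¬B ∨ C   — double negation
≡ (¬A ∨ D) ∧ B ∨ C   — double negation
≡ ¬A ∧ B ∨ D ∧ B ∨ C   — distribute ∧ over ∨

¬A ∧ B ∨ D ∧ B ∨ C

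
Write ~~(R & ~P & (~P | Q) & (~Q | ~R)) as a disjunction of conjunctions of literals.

R & ~P & ~Q

~~(R & ~P & (~P | Q) & (~Q | ~R))
= R & ~P & (~P | Q) & (~Q | ~R)
= (R & ~P & ~P & ~Q) | (R & ~P & ~P & ~R) | (R & ~P & Q & ~Q) | (R & ~P & Q & ~R)
= R & ~P & ~Q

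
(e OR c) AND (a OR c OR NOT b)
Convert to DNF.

(e OR c) AND (a OR c OR NOT b)
= (e AND a) OR (e AND c) OR (e AND NOT b) OR (c AND a) OR (c AND c) OR (c AND NOT b)   — distribute AND over OR
= (e AND a) OR (e AND NOT b) OR c   — simplify

(e AND a) OR (e AND NOT b) OR c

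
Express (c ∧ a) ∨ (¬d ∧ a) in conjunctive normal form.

(c ∧ a) ∨ (¬d ∧ a)
≡ (c ∨ ¬d) ∧ (c ∨ a) ∧ (a ∨ ¬d) ∧ (a ∨ a)   (distribute ∨ over ∧)
≡ (c ∨ ¬d) ∧ a   (simplify)

(c ∨ ¬d) ∧ a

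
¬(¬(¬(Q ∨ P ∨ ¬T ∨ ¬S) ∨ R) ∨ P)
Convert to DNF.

¬(¬(¬(Q ∨ P ∨ ¬T ∨ ¬S) ∨ R) ∨ P)
= ¬¬(¬(Q ∨ P ∨ ¬T ∨ ¬S) ∨ R) ∧ ¬P
= (¬(Q ∨ P ∨ ¬T ∨ ¬S) ∨ R) ∧ ¬P
= ((¬Q ∧ ¬P ∧ ¬¬T ∧ ¬¬S) ∨ R) ∧ ¬P
= ((¬Q ∧ ¬P ∧ T ∧ ¬¬S) ∨ R) ∧ ¬P
= ((¬Q ∧ ¬P ∧ T ∧ S) ∨ R) ∧ ¬P
= (¬Q ∧ ¬P ∧ T ∧ S ∧ ¬P) ∨ (R ∧ ¬P)
= (¬Q ∧ ¬P ∧ T ∧ S) ∨ (R ∧ ¬P)

(¬Q ∧ ¬P ∧ T ∧ S) ∨ (R ∧ ¬P)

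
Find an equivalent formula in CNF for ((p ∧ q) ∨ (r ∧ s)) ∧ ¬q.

(p ∨ r) ∧ (p ∨ s) ∧ (q ∨ r) ∧ (q ∨ s) ∧ ¬q

((p ∧ q) ∨ (r ∧ s)) ∧ ¬q
≡ (p ∨ r) ∧ (p ∨ s) ∧ (q ∨ r) ∧ (q ∨ s) ∧ ¬q   — distribute ∨ over ∧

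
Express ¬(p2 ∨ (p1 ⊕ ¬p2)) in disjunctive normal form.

¬(p2 ∨ (p1 ⊕ ¬p2))
≡ ¬(p2 ∨ (p1 ∧ ¬¬p2) ∨ (¬p1 ∧ ¬p2))   [expand ⊕]
≡ ¬p2 ∧ ¬(p1 ∧ ¬¬p2) ∧ ¬(¬p1 ∧ ¬p2)   [De Morgan]
≡ ¬p2 ∧ (¬p1 ∨ ¬¬¬p2) ∧ ¬(¬p1 ∧ ¬p2)   [De Morgan]
≡ ¬p2 ∧ (¬p1 ∨ ¬p2) ∧ ¬(¬p1 ∧ ¬p2)   [double negation]
≡ ¬p2 ∧ (¬p1 ∨ ¬p2) ∧ (¬¬p1 ∨ ¬¬p2)   [De Morgan]
≡ ¬p2 ∧ (¬p1 ∨ ¬p2) ∧ (p1 ∨ ¬¬p2)   [double negation]
≡ ¬p2 ∧ (¬p1 ∨ ¬p2) ∧ (p1 ∨ p2)   [double negation]
≡ (¬p2 ∧ ¬p1 ∧ p1) ∨ (¬p2 ∧ ¬p1 ∧ p2) ∨ (¬p2 ∧ ¬p2 ∧ p1) ∨ (¬p2 ∧ ¬p2 ∧ p2)   [distribute ∧ over ∨]
≡ ¬p2 ∧ p1   [simplify]

¬p2 ∧ p1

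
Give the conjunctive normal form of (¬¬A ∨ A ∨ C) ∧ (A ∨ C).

A ∨ C

(¬¬A ∨ A ∨ C) ∧ (A ∨ C)
≡ (A ∨ A ∨ C) ∧ (A ∨ C)   [double negation]
≡ A ∨ C   [simplify]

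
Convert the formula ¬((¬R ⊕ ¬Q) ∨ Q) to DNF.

¬((¬R ⊕ ¬Q) ∨ Q)
⇔ ¬((¬R ∧ ¬¬Q) ∨ (¬¬R ∧ ¬Q) ∨ Q)   [expand ⊕]
⇔ ¬(¬R ∧ ¬¬Q) ∧ ¬(¬¬R ∧ ¬Q) ∧ ¬Q   [De Morgan]
⇔ (¬¬R ∨ ¬¬¬Q) ∧ ¬(¬¬R ∧ ¬Q) ∧ ¬Q   [De Morgan]
⇔ (R ∨ ¬¬¬Q) ∧ ¬(¬¬R ∧ ¬Q) ∧ ¬Q   [double negation]
⇔ (R ∨ ¬Q) ∧ ¬(¬¬R ∧ ¬Q) ∧ ¬Q   [double negation]
⇔ (R ∨ ¬Q) ∧ (¬¬¬R ∨ ¬¬Q) ∧ ¬Q   [De Morgan]
⇔ (R ∨ ¬Q) ∧ (¬R ∨ ¬¬Q) ∧ ¬Q   [double negation]
⇔ (R ∨ ¬Q) ∧ (¬R ∨ Q) ∧ ¬Q   [double negation]
⇔ (R ∧ ¬R ∧ ¬Q) ∨ (R ∧ Q ∧ ¬Q) ∨ (¬Q ∧ ¬R ∧ ¬Q) ∨ (¬Q ∧ Q ∧ ¬Q)   [distribute ∧ over ∨]
⇔ ¬Q ∧ ¬R   [simplify]

¬Q ∧ ¬R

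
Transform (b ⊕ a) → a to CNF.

(b ⊕ a) → a
≡ ¬(b ⊕ a) ∨ a   [eliminate →]
≡ ¬((b ∨ a) ∧ ¬(b ∧ a)) ∨ a   [expand ⊕]
≡ ¬(b ∨ a) ∨ ¬¬(b ∧ a) ∨ a   [De Morgan]
≡ (¬b ∧ ¬a) ∨ ¬¬(b ∧ a) ∨ a   [De Morgan]
≡ (¬b ∧ ¬a) ∨ (b ∧ a) ∨ a   [double negation]
≡ (¬b ∨ b ∨ a) ∧ (¬b ∨ a ∨ a) ∧ (¬a ∨ b ∨ a) ∧ (¬a ∨ a ∨ a)   [distribute ∨ over ∧]
≡ ¬b ∨ a   [simplify]

¬b ∨ a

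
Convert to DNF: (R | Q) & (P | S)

(R | Q) & (P | S)
= (R & P) | (R & S) | (Q & P) | (Q & S)   [distribute & over |]

(R & P) | (R & S) | (Q & P) | (Q & S)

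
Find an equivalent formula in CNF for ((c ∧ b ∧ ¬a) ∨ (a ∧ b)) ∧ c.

((c ∧ b ∧ ¬a) ∨ (a ∧ b)) ∧ c
⇔ (c ∨ a) ∧ (c ∨ b) ∧ (b ∨ a) ∧ (b ∨ b) ∧ (¬a ∨ a) ∧ (¬a ∨ b) ∧ c   — distribute ∨ over ∧
⇔ b ∧ c   — simplify

b ∧ c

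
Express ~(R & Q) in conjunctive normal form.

~R | ~Q

~(R & Q)
= ~R | ~Q   [De Morgan]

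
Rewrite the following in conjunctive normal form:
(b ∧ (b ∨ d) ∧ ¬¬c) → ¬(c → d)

¬b ∨ ¬c ∨ ¬d

(b ∧ (b ∨ d) ∧ ¬¬c) → ¬(c → d)
= ¬(b ∧ (b ∨ d) ∧ ¬¬c) ∨ ¬(c → d)   [eliminate →]
= ¬(b ∧ (b ∨ d) ∧ ¬¬c) ∨ ¬(¬c ∨ d)   [eliminate →]
= ¬b ∨ ¬(b ∨ d) ∨ ¬¬¬c ∨ ¬(¬c ∨ d)   [De Morgan]
= ¬b ∨ (¬b ∧ ¬d) ∨ ¬¬¬c ∨ ¬(¬c ∨ d)   [De Morgan]
= ¬b ∨ (¬b ∧ ¬d) ∨ ¬c ∨ ¬(¬c ∨ d)   [double negation]
= ¬b ∨ (¬b ∧ ¬d) ∨ ¬c ∨ (¬¬c ∧ ¬d)   [De Morgan]
= ¬b ∨ (¬b ∧ ¬d) ∨ ¬c ∨ (c ∧ ¬d)   [double negation]
= (¬b ∨ ¬b ∨ ¬c ∨ c) ∧ (¬b ∨ ¬b ∨ ¬c ∨ ¬d) ∧ (¬b ∨ ¬d ∨ ¬c ∨ c) ∧ (¬b ∨ ¬d ∨ ¬c ∨ ¬d)   [distribute ∨ over ∧]
= ¬b ∨ ¬c ∨ ¬d   [simplify]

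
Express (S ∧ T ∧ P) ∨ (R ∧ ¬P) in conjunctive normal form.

(S ∨ R) ∧ (S ∨ ¬P) ∧ (T ∨ R) ∧ (T ∨ ¬P) ∧ (P ∨ R)

(S ∧ T ∧ P) ∨ (R ∧ ¬P)
= (S ∨ R) ∧ (S ∨ ¬P) ∧ (T ∨ R) ∧ (T ∨ ¬P) ∧ (P ∨ R) ∧ (P ∨ ¬P)   [distribute ∨ over ∧]
= (S ∨ R) ∧ (S ∨ ¬P) ∧ (T ∨ R) ∧ (T ∨ ¬P) ∧ (P ∨ R)   [simplify]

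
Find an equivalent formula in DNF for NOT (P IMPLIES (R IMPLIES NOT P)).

P AND R

NOT (P IMPLIES (R IMPLIES NOT P))
= NOT (NOT P OR (R IMPLIES NOT P))
= NOT (NOT P OR NOT R OR NOT P)
= NOT NOT P AND NOT NOT R AND NOT NOT P
= P AND NOT NOT R AND NOT NOT P
= P AND R AND NOT NOT P
= P AND R AND P
= P AND R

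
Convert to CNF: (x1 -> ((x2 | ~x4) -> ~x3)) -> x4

(x1 | x4) & (x3 | x4)

(x1 -> ((x2 | ~x4) -> ~x3)) -> x4
= ~(x1 -> ((x2 | ~x4) -> ~x3)) | x4   [eliminate ->]
= ~(~x1 | ((x2 | ~x4) -> ~x3)) | x4   [eliminate ->]
= ~(~x1 | ~(x2 | ~x4) | ~x3) | x4   [eliminate ->]
= (~~x1 & ~~(x2 | ~x4) & ~~x3) | x4   [De Morgan]
= (x1 & ~~(x2 | ~x4) & ~~x3) | x4   [double negation]
= (x1 & (x2 | ~x4) & ~~x3) | x4   [double negation]
= (x1 & (x2 | ~x4) & x3) | x4   [double negation]
= (x1 | x4) & (x2 | ~x4 | x4) & (x3 | x4)   [distribute | over &]
= (x1 | x4) & (x3 | x4)   [simplify]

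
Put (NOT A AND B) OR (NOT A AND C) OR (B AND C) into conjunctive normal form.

(NOT A AND B) OR (NOT A AND C) OR (B AND C)
≡ (NOT A OR NOT A OR B) AND (NOT A OR NOT A OR C) AND (NOT A OR C OR B) AND (NOT A OR C OR C) AND (B OR NOT A OR B) AND (B OR NOT A OR C) AND (B OR C OR B) AND (B OR C OR C)
≡ (NOT A OR B) AND (NOT A OR C) AND (B OR C)

(NOT A OR B) AND (NOT A OR C) AND (B OR C)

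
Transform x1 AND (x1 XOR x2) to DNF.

x1 AND (x1 XOR x2)
= x1 AND ((x1 AND NOT x2) OR (NOT x1 AND x2))   [expand XOR]
= (x1 AND x1 AND NOT x2) OR (x1 AND NOT x1 AND x2)   [distribute AND over OR]
= x1 AND NOT x2   [simplify]

x1 AND NOT x2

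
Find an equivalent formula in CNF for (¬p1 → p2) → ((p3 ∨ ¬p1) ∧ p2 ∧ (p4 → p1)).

(¬p1 → p2) → ((p3 ∨ ¬p1) ∧ p2 ∧ (p4 → p1))
≡ ¬(¬p1 → p2) ∨ ((p3 ∨ ¬p1) ∧ p2 ∧ (p4 → p1))   (eliminate →)
≡ ¬(¬¬p1 ∨ p2) ∨ ((p3 ∨ ¬p1) ∧ p2 ∧ (p4 → p1))   (eliminate →)
≡ ¬(¬¬p1 ∨ p2) ∨ ((p3 ∨ ¬p1) ∧ p2 ∧ (¬p4 ∨ p1))   (eliminate →)
≡ (¬¬¬p1 ∧ ¬p2) ∨ ((p3 ∨ ¬p1) ∧ p2 ∧ (¬p4 ∨ p1))   (De Morgan)
≡ (¬p1 ∧ ¬p2) ∨ ((p3 ∨ ¬p1) ∧ p2 ∧ (¬p4 ∨ p1))   (double negation)
≡ (¬p1 ∨ p3 ∨ ¬p1) ∧ (¬p1 ∨ p2) ∧ (¬p1 ∨ ¬p4 ∨ p1) ∧ (¬p2 ∨ p3 ∨ ¬p1) ∧ (¬p2 ∨ p2) ∧ (¬p2 ∨ ¬p4 ∨ p1)   (distribute ∨ over ∧)
≡ (¬p1 ∨ p3) ∧ (¬p1 ∨ p2) ∧ (¬p2 ∨ ¬p4 ∨ p1)   (simplify)

(¬p1 ∨ p3) ∧ (¬p1 ∨ p2) ∧ (¬p2 ∨ ¬p4 ∨ p1)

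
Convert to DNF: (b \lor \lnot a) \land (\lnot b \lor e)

(b \lor \lnot a) \land (\lnot b \lor e)
= (b \land \lnot b) \lor (b \land e) \lor (\lnot a \land \lnot b) \lor (\lnot a \land e)
= (b \land e) \lor (\lnot a \land \lnot b) \lor (\lnot a \land e)

(b \land e) \lor (\lnot a \land \lnot b) \lor (\lnot a \land e)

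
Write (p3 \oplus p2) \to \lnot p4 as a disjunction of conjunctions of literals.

(\lnot p3 \land \lnot p2) \lor (p2 \land p3) \lor \lnot p4

(p3 \oplus p2) \to \lnot p4
= \lnot (p3 \oplus p2) \lor \lnot p4   (eliminate \to)
= \lnot ((p3 \land \lnot p2) \lor (\lnot p3 \land p2)) \lor \lnot p4   (expand \oplus)
= (\lnot (p3 \land \lnot p2) \land \lnot (\lnot p3 \land p2)) \lor \lnot p4   (De Morgan)
= ((\lnot p3 \lor \lnot \lnot p2) \land \lnot (\lnot p3 \land p2)) \lor \lnot p4   (De Morgan)
= ((\lnot p3 \lor p2) \land \lnot (\lnot p3 \land p2)) \lor \lnot p4   (double negation)
= ((\lnot p3 \lor p2) \land (\lnot \lnot p3 \lor \lnot p2)) \lor \lnot p4   (De Morgan)
= ((\lnot p3 \lor p2) \land (p3 \lor \lnot p2)) \lor \lnot p4   (double negation)
= (\lnot p3 \land p3) \lor (\lnot p3 \land \lnot p2) \lor (p2 \land p3) \lor (p2 \land \lnot p2) \lor \lnot p4   (distribute \land over \lor)
= (\lnot p3 \land \lnot p2) \lor (p2 \land p3) \lor \lnot p4   (simplify)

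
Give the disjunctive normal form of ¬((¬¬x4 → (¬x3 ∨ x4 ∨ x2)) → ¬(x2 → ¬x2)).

¬((¬¬x4 → (¬x3 ∨ x4 ∨ x2)) → ¬(x2 → ¬x2))
⇔ ¬(¬(¬¬x4 → (¬x3 ∨ x4 ∨ x2)) ∨ ¬(x2 → ¬x2))   [eliminate →]
⇔ ¬(¬(¬¬¬x4 ∨ ¬x3 ∨ x4 ∨ x2) ∨ ¬(x2 → ¬x2))   [eliminate →]
⇔ ¬(¬(¬¬¬x4 ∨ ¬x3 ∨ x4 ∨ x2) ∨ ¬(¬x2 ∨ ¬x2))   [eliminate →]
⇔ ¬¬(¬¬¬x4 ∨ ¬x3 ∨ x4 ∨ x2) ∧ ¬¬(¬x2 ∨ ¬x2)   [De Morgan]
⇔ (¬¬¬x4 ∨ ¬x3 ∨ x4 ∨ x2) ∧ ¬¬(¬x2 ∨ ¬x2)   [double negation]
⇔ (¬x4 ∨ ¬x3 ∨ x4 ∨ x2) ∧ ¬¬(¬x2 ∨ ¬x2)   [double negation]
⇔ (¬x4 ∨ ¬x3 ∨ x4 ∨ x2) ∧ (¬x2 ∨ ¬x2)   [double negation]
⇔ (¬x4 ∧ ¬x2) ∨ (¬x4 ∧ ¬x2) ∨ (¬x3 ∧ ¬x2) ∨ (¬x3 ∧ ¬x2) ∨ (x4 ∧ ¬x2) ∨ (x4 ∧ ¬x2) ∨ (x2 ∧ ¬x2) ∨ (x2 ∧ ¬x2)   [distribute ∧ over ∨]
⇔ (¬x4 ∧ ¬x2) ∨ (¬x3 ∧ ¬x2) ∨ (x4 ∧ ¬x2)   [simplify]

(¬x4 ∧ ¬x2) ∨ (¬x3 ∧ ¬x2) ∨ (x4 ∧ ¬x2)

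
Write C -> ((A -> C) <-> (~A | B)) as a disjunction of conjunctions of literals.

~C | ~A | (B & C)

C -> ((A -> C) <-> (~A | B))
≡ ~C | ((A -> C) <-> (~A | B))   [eliminate ->]
≡ ~C | (((A -> C) -> (~A | B)) & ((~A | B) -> (A -> C)))   [eliminate <->]
≡ ~C | ((~(A -> C) | ~A | B) & ((~A | B) -> (A -> C)))   [eliminate ->]
≡ ~C | ((~(~A | C) | ~A | B) & ((~A | B) -> (A -> C)))   [eliminate ->]
≡ ~C | ((~(~A | C) | ~A | B) & (~(~A | B) | (A -> C)))   [eliminate ->]
≡ ~C | ((~(~A | C) | ~A | B) & (~(~A | B) | ~A | C))   [eliminate ->]
≡ ~C | (((~~A & ~C) | ~A | B) & (~(~A | B) | ~A | C))   [De Morgan]
≡ ~C | (((A & ~C) | ~A | B) & (~(~A | B) | ~A | C))   [double negation]
≡ ~C | (((A & ~C) | ~A | B) & ((~~A & ~B) | ~A | C))   [De Morgan]
≡ ~C | (((A & ~C) | ~A | B) & ((A & ~B) | ~A | C))   [double negation]
≡ ~C | (A & ~C & A & ~B) | (A & ~C & ~A) | (A & ~C & C) | (~A & A & ~B) | (~A & ~A) | (~A & C) | (B & A & ~B) | (B & ~A) | (B & C)   [distribute & over |]
≡ ~C | ~A | (B & C)   [simplify]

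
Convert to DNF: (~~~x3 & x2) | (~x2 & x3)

(~~~x3 & x2) | (~x2 & x3)
= (~x3 & x2) | (~x2 & x3)   [double negation]

(~x3 & x2) | (~x2 & x3)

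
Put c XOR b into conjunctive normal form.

(c OR b) AND (NOT c OR NOT b)

c XOR b
≡ (c OR b) AND NOT (c AND b)   [expand XOR]
≡ (c OR b) AND (NOT c OR NOT b)   [De Morgan]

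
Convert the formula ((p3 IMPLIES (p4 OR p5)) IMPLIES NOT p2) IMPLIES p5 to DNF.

((p3 IMPLIES (p4 OR p5)) IMPLIES NOT p2) IMPLIES p5
≡ NOT ((p3 IMPLIES (p4 OR p5)) IMPLIES NOT p2) OR p5   (eliminate IMPLIES)
≡ NOT (NOT (p3 IMPLIES (p4 OR p5)) OR NOT p2) OR p5   (eliminate IMPLIES)
≡ NOT (NOT (NOT p3 OR p4 OR p5) OR NOT p2) OR p5   (eliminate IMPLIES)
≡ (NOT NOT (NOT p3 OR p4 OR p5) AND NOT NOT p2) OR p5   (De Morgan)
≡ ((NOT p3 OR p4 OR p5) AND NOT NOT p2) OR p5   (double negation)
≡ ((NOT p3 OR p4 OR p5) AND p2) OR p5   (double negation)
≡ (NOT p3 AND p2) OR (p4 AND p2) OR (p5 AND p2) OR p5   (distribute AND over OR)
≡ (NOT p3 AND p2) OR (p4 AND p2) OR p5   (simplify)

(NOT p3 AND p2) OR (p4 AND p2) OR p5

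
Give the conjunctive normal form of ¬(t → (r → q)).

¬(t → (r → q))
≡ ¬(¬t ∨ (r → q))   — eliminate →
≡ ¬(¬t ∨ ¬r ∨ q)   — eliminate →
≡ ¬¬t ∧ ¬¬r ∧ ¬q   — De Morgan
≡ t ∧ ¬¬r ∧ ¬q   — double negation
≡ t ∧ r ∧ ¬q   — double negation

t ∧ r ∧ ¬q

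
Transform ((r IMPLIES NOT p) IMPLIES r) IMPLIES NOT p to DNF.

NOT r OR NOT p

((r IMPLIES NOT p) IMPLIES r) IMPLIES NOT p
≡ NOT ((r IMPLIES NOT p) IMPLIES r) OR NOT p   [eliminate IMPLIES]
≡ NOT (NOT (r IMPLIES NOT p) OR r) OR NOT p   [eliminate IMPLIES]
≡ NOT (NOT (NOT r OR NOT p) OR r) OR NOT p   [eliminate IMPLIES]
≡ (NOT NOT (NOT r OR NOT p) AND NOT r) OR NOT p   [De Morgan]
≡ ((NOT r OR NOT p) AND NOT r) OR NOT p   [double negation]
≡ (NOT r AND NOT r) OR (NOT p AND NOT r) OR NOT p   [distribute AND over OR]
≡ NOT r OR NOT p   [simplify]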